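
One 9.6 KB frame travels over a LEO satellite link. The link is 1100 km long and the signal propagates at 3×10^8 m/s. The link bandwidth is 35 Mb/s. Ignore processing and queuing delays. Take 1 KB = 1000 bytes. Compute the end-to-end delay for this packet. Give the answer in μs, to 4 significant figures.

5861 μs

L = 76800 bits.
Transmission delay = L/R = 76800 / 35000000 = 2194.29 μs.
Propagation delay = d/s = 1100000 m / 300000000 m/s = 3666.67 μs.
Total = 5861 μs.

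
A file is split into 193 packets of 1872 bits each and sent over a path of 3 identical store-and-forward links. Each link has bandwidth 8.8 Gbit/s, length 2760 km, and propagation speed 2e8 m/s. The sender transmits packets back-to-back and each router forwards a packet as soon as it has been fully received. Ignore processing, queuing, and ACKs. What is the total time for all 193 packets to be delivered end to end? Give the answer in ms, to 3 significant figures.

Per-hop transmission t_tx = L/R = 1872/8800000000 = 0.000212727 ms.
Per-hop propagation t_prop = 2760000/200000000 = 13.8 ms.
Pipeline fill: first packet needs 3·t_tx to clear all hops; remaining 192 packets each add one t_tx.
Total = (3+193-1)·t_tx + 3·t_prop = 195·0.000212727 + 3·13.8 = 41.4 ms.

41.4 ms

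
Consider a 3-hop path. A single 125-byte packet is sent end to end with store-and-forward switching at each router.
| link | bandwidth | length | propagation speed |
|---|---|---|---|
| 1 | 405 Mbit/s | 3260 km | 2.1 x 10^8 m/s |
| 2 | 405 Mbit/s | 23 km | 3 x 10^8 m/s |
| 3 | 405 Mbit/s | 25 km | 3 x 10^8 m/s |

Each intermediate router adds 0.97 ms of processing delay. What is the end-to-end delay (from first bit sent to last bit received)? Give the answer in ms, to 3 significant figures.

L = 125 × 8 = 1000 bits.
Transmission delay per hop = L/R = 1000/405000000 = 0.00246914 ms; 3 hops → 0.00740741 ms.
Propagation delays (d/s per hop): 15.5238, 0.0766667, 0.0833333 ms; sum = 15.6838 ms.
Processing at 2 router(s): 2 × 0.97 ms = 1.94 ms.
End-to-end = 17.6 ms.

17.6 ms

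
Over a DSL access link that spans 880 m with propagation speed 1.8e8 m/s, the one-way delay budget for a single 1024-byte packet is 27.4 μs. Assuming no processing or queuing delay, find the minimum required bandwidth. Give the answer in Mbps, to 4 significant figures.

363.9 Mbps

L = 8192 bits.
Propagation delay = 880 / 180000000 = 4.88889 μs.
Transmission budget = 27.4 − 4.88889 = 22.5111 μs.
R ≥ L / t_tx = 8192 bits / 2.25111e-05 s = 363.9 Mbps.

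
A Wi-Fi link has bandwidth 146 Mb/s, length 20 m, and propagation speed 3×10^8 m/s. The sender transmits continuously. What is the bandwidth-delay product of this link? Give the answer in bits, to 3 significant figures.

9.73 bits

Propagation delay = 20 / 300000000 = 6.66667e-08 s.
BDP = R × t_prop = 146000000 × 6.66667e-08 = 9.73333 bits.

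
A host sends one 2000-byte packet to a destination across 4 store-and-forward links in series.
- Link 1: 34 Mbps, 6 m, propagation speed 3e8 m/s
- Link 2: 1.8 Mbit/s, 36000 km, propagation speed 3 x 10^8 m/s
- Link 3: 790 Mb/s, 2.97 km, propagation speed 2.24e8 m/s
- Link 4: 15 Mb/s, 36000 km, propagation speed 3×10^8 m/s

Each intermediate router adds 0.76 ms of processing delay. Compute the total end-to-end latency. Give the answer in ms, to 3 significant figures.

L = 2000 × 8 = 16000 bits.
Transmission delays (L/R per hop): 0.470588, 8.88889, 0.0202532, 1.06667 ms; sum = 10.4464 ms.
Propagation delays (d/s per hop): 2e-05, 120, 0.0132589, 120 ms; sum = 240.013 ms.
Processing at 3 router(s): 3 × 0.76 ms = 2.28 ms.
End-to-end = 253 ms.

253 ms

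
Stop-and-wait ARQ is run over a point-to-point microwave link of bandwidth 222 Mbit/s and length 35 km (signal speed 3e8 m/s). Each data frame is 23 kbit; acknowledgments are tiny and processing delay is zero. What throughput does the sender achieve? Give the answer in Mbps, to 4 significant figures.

t_tx = L/R = 23000/222000000 = 0.000103604 s.
t_prop = 35000/300000000 = 0.000116667 s; RTT = 0.000233333 s.
Cycle = t_tx + RTT = 0.000336937 s.
Throughput = L / cycle = 23000 / 0.000336937 = 68.26 Mbps.

68.26 Mbps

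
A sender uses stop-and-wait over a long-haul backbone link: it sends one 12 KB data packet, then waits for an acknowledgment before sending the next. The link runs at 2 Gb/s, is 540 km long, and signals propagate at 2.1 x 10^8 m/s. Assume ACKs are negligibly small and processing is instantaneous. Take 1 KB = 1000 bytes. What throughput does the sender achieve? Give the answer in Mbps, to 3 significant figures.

t_tx = L/R = 96000/2000000000 = 4.8e-05 s.
t_prop = 540000/210000000 = 0.00257143 s; RTT = 0.00514286 s.
Cycle = t_tx + RTT = 0.00519086 s.
Throughput = L / cycle = 96000 / 0.00519086 = 18.5 Mbps.

18.5 Mbps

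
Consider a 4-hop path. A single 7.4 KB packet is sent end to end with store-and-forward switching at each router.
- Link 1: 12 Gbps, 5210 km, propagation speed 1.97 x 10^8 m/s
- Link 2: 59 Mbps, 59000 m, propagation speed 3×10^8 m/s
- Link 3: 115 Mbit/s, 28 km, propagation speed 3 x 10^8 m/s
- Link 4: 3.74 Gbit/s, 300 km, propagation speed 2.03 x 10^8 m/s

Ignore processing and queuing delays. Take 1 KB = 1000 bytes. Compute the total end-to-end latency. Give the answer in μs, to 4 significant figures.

29750 μs

L = 59200 bits.
Transmission delays (L/R per hop): 4.93333, 1003.39, 514.783, 15.8289 μs; sum = 1538.93 μs.
Propagation delays (d/s per hop): 26446.7, 196.667, 93.3333, 1477.83 μs; sum = 28214.5 μs.
End-to-end = 29750 μs.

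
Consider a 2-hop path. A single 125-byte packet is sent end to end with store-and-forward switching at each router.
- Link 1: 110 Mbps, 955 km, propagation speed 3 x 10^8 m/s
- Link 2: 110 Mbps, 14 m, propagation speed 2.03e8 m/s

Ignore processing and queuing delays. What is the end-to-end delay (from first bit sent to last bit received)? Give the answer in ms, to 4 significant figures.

3.202 ms

L = 125 × 8 = 1000 bits.
Transmission delay per hop = L/R = 1000/110000000 = 0.00909091 ms; 2 hops → 0.0181818 ms.
Propagation delays (d/s per hop): 3.18333, 6.89655e-05 ms; sum = 3.1834 ms.
End-to-end = 3.202 ms.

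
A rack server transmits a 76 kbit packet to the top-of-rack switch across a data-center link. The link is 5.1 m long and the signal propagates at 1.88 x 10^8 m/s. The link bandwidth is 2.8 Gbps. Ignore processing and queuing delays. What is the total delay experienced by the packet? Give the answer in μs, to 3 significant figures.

L = 76000 bits.
Transmission delay = L/R = 76000 / 2800000000 = 27.1429 μs.
Propagation delay = d/s = 5.1 m / 188000000 m/s = 0.0271277 μs.
Total = 27.2 μs.

27.2 μs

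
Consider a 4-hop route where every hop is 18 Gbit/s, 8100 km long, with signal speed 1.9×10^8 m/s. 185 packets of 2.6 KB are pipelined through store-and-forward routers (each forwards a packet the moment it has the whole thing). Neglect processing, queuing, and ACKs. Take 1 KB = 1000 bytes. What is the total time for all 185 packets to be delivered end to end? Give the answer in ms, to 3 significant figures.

Per-hop transmission t_tx = L/R = 20800/18000000000 = 0.00115556 ms.
Per-hop propagation t_prop = 8100000/190000000 = 42.6316 ms.
Pipeline fill: first packet needs 4·t_tx to clear all hops; remaining 184 packets each add one t_tx.
Total = (4+185-1)·t_tx + 4·t_prop = 188·0.00115556 + 4·42.6316 = 171 ms.

171 ms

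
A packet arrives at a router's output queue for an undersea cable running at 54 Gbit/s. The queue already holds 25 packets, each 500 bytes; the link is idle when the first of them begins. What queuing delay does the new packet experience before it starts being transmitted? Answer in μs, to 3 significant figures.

Each queued packet: L/R = 4000/54000000000 = 0.0740741 μs.
25 queued → 1.85185 μs.
Queuing delay = 1.85 μs.

1.85 μs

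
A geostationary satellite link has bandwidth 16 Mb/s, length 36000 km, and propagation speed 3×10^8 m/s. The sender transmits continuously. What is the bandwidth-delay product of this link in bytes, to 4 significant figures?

Propagation delay = 36000000 / 300000000 = 0.12 s.
BDP = R × t_prop = 16000000 × 0.12 = 1920000 bits.
In bytes: 1920000/8 = 240000 bytes.

240000 bytes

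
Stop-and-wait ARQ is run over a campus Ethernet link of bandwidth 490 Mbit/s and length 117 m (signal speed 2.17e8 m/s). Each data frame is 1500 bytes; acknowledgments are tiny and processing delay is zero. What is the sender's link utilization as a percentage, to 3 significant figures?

95.8 %

t_tx = L/R = 12000/490000000 = 2.44898e-05 s.
t_prop = 117/217000000 = 5.39171e-07 s; RTT = 1.07834e-06 s.
Cycle = t_tx + RTT = 2.55681e-05 s.
Utilization = t_tx / cycle = 2.44898e-05/2.55681e-05 = 95.8 %.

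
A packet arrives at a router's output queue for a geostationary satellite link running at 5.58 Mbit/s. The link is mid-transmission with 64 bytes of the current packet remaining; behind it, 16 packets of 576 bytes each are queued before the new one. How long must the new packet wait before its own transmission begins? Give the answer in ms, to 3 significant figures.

Each queued packet: L/R = 4608/5580000 = 0.825806 ms.
16 queued → 13.2129 ms.
Plus remaining 512 bits of current packet: 0.0917563 ms.
Queuing delay = 13.3 ms.

13.3 ms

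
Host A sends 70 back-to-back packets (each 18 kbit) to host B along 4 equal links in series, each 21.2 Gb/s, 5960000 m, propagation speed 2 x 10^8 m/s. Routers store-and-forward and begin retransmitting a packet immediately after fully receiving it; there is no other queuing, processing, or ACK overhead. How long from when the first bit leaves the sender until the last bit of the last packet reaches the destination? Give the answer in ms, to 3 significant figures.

119 ms

Per-hop transmission t_tx = L/R = 18000/21200000000 = 0.000849057 ms.
Per-hop propagation t_prop = 5960000/200000000 = 29.8 ms.
Pipeline fill: first packet needs 4·t_tx to clear all hops; remaining 69 packets each add one t_tx.
Total = (4+70-1)·t_tx + 4·t_prop = 73·0.000849057 + 4·29.8 = 119 ms.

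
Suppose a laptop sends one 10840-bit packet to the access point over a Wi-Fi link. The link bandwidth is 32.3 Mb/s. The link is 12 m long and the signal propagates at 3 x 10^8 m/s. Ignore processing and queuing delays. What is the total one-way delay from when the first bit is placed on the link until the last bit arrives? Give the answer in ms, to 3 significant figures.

0.336 ms

Transmission delay = L/R = 10840 / 3.23e+07 = 0.335604 ms.
Propagation delay = d/s = 12 m / 300000000 m/s = 4e-05 ms.
Total = 0.336 ms.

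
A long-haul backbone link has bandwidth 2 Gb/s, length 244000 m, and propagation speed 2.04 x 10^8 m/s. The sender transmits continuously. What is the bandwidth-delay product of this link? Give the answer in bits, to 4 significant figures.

Propagation delay = 244000 / 204000000 = 0.00119608 s.
BDP = R × t_prop = 2000000000 × 0.00119608 = 2392160 bits.

2392000 bits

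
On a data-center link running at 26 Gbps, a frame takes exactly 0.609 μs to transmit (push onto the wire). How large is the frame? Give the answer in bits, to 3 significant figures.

15800 bits

L = R × t_tx = 26000000000 b/s × 6.09e-07 s = 15834 bits.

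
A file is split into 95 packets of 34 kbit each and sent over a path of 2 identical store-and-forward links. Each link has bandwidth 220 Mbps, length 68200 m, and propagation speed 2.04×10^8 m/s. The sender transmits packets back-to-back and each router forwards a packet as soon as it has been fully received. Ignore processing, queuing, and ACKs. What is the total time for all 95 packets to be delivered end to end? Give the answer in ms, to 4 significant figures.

15.50 ms

Per-hop transmission t_tx = L/R = 34000/220000000 = 0.154545 ms.
Per-hop propagation t_prop = 68200/204000000 = 0.334314 ms.
Pipeline fill: first packet needs 2·t_tx to clear all hops; remaining 94 packets each add one t_tx.
Total = (2+95-1)·t_tx + 2·t_prop = 96·0.154545 + 2·0.334314 = 15.50 ms.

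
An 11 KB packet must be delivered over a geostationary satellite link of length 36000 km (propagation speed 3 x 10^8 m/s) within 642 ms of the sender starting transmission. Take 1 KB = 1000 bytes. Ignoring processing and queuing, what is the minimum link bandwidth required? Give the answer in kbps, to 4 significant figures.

L = 88000 bits.
Propagation delay = 36000000 / 300000000 = 120 ms.
Transmission budget = 642 − 120 = 522 ms.
R ≥ L / t_tx = 88000 bits / 0.522 s = 168.6 kbps.

168.6 kbps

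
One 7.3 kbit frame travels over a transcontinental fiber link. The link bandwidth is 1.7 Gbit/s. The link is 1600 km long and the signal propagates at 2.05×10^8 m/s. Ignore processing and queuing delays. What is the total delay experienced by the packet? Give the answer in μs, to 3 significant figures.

7810 μs

L = 7300 bits.
Transmission delay = L/R = 7300 / 1700000000 = 4.29412 μs.
Propagation delay = d/s = 1600000 m / 2.05e+08 m/s = 7804.88 μs.
Total = 7810 μs.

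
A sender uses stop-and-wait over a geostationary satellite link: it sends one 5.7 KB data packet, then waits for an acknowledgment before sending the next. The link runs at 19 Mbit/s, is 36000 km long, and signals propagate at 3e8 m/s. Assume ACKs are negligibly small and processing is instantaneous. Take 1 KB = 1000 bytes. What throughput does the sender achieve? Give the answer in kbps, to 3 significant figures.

t_tx = L/R = 45600/19000000 = 0.0024 s.
t_prop = 36000000/300000000 = 0.12 s; RTT = 0.24 s.
Cycle = t_tx + RTT = 0.2424 s.
Throughput = L / cycle = 45600 / 0.2424 = 188 kbps.

188 kbps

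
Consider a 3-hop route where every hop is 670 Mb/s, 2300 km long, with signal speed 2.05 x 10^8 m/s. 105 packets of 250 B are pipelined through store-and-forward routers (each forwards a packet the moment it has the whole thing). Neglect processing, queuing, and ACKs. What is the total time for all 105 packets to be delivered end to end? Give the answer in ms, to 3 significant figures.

34.0 ms

Per-hop transmission t_tx = L/R = 2000/670000000 = 0.00298507 ms.
Per-hop propagation t_prop = 2300000/2.05e+08 = 11.2195 ms.
Pipeline fill: first packet needs 3·t_tx to clear all hops; remaining 104 packets each add one t_tx.
Total = (3+105-1)·t_tx + 3·t_prop = 107·0.00298507 + 3·11.2195 = 34.0 ms.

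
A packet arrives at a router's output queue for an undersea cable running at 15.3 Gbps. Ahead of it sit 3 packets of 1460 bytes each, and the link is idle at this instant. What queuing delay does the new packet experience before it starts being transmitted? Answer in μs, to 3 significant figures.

Each queued packet: L/R = 11680/15300000000 = 0.763399 μs.
3 queued → 2.2902 μs.
Queuing delay = 2.29 μs.

2.29 μs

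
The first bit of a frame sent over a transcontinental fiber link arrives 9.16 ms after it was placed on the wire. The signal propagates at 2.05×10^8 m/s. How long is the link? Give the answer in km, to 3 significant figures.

1880 km

d = s × t_prop = 2.05e+08 × 0.00916 = 1880 km.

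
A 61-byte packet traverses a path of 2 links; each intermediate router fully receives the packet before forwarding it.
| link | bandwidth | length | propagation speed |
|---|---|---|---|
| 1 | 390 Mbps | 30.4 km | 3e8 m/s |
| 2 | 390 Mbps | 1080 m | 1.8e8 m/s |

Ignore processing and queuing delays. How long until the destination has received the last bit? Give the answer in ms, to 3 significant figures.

L = 61 × 8 = 488 bits.
Transmission delay per hop = L/R = 488/390000000 = 0.00125128 ms; 2 hops → 0.00250256 ms.
Propagation delays (d/s per hop): 0.101333, 0.006 ms; sum = 0.107333 ms.
End-to-end = 0.110 ms.

0.110 ms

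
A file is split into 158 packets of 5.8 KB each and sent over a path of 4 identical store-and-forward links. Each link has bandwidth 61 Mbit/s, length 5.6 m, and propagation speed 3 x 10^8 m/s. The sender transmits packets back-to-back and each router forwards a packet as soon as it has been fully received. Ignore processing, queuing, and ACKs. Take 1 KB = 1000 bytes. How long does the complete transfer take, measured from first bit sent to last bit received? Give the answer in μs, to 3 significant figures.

122000 μs

Per-hop transmission t_tx = L/R = 46400/61000000 = 760.656 μs.
Per-hop propagation t_prop = 5.6/300000000 = 0.0186667 μs.
Pipeline fill: first packet needs 4·t_tx to clear all hops; remaining 157 packets each add one t_tx.
Total = (4+158-1)·t_tx + 4·t_prop = 161·760.656 + 4·0.0186667 = 122000 μs.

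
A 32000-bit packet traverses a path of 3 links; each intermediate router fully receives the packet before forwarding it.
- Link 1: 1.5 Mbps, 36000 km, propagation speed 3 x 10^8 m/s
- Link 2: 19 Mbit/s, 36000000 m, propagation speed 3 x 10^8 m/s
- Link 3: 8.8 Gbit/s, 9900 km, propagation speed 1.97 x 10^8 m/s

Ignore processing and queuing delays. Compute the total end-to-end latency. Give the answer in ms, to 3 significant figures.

Transmission delays (L/R per hop): 21.3333, 1.68421, 0.00363636 ms; sum = 23.0212 ms.
Propagation delays (d/s per hop): 120, 120, 50.2538 ms; sum = 290.254 ms.
End-to-end = 313 ms.

313 ms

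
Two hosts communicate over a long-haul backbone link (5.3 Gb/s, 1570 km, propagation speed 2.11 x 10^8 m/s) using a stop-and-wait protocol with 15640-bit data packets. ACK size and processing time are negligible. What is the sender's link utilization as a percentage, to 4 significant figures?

0.01983 %

t_tx = L/R = 15640/5300000000 = 2.95094e-06 s.
t_prop = 1570000/211000000 = 0.00744076 s; RTT = 0.0148815 s.
Cycle = t_tx + RTT = 0.0148845 s.
Utilization = t_tx / cycle = 2.95094e-06/0.0148845 = 0.01983 %.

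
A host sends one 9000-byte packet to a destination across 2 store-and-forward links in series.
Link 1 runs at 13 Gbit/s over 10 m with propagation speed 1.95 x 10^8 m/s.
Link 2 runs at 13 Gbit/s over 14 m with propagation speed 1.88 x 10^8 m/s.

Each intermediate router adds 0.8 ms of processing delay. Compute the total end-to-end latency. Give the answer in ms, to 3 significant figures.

L = 9000 × 8 = 72000 bits.
Transmission delay per hop = L/R = 72000/13000000000 = 0.00553846 ms; 2 hops → 0.0110769 ms.
Propagation delays (d/s per hop): 5.12821e-05, 7.44681e-05 ms; sum = 0.00012575 ms.
Processing at 1 router(s): 1 × 0.8 ms = 0.8 ms.
End-to-end = 0.811 ms.

0.811 ms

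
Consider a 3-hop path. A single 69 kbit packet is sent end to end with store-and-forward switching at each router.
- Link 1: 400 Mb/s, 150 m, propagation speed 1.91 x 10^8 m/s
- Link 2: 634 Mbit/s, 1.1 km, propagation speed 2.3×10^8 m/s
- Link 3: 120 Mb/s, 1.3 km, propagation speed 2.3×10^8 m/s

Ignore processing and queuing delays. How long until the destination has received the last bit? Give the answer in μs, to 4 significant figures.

867.6 μs

L = 69000 bits.
Transmission delays (L/R per hop): 172.5, 108.833, 575 μs; sum = 856.333 μs.
Propagation delays (d/s per hop): 0.78534, 4.78261, 5.65217 μs; sum = 11.2201 μs.
End-to-end = 867.6 μs.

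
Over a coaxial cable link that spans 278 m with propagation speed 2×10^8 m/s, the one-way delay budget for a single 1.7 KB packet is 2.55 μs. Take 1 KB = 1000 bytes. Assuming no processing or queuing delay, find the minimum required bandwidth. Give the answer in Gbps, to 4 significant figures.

L = 13600 bits.
Propagation delay = 278 / 200000000 = 1.39 μs.
Transmission budget = 2.55 − 1.39 = 1.16 μs.
R ≥ L / t_tx = 13600 bits / 1.16e-06 s = 11.72 Gbps.

11.72 Gbps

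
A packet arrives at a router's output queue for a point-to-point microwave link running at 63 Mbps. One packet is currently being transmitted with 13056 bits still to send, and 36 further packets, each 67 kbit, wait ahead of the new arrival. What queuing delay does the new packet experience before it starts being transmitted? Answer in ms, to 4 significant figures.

38.49 ms

Each queued packet: L/R = 67000/63000000 = 1.06349 ms.
36 queued → 38.2857 ms.
Plus remaining 13056 bits of current packet: 0.207238 ms.
Queuing delay = 38.49 ms.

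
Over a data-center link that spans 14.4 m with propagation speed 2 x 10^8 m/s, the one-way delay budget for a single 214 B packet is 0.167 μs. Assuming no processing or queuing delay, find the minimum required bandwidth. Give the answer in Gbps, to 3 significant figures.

18.0 Gbps

L = 1712 bits.
Propagation delay = 14.4 / 200000000 = 0.072 μs.
Transmission budget = 0.167 − 0.072 = 0.095 μs.
R ≥ L / t_tx = 1712 bits / 9.5e-08 s = 18.0 Gbps.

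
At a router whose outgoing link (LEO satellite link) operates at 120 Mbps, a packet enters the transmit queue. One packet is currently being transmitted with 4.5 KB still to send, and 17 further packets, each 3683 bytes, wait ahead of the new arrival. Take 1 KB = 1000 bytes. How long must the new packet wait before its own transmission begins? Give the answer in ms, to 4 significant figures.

4.474 ms

Each queued packet: L/R = 29464/120000000 = 0.245533 ms.
17 queued → 4.17407 ms.
Plus remaining 36000 bits of current packet: 0.3 ms.
Queuing delay = 4.474 ms.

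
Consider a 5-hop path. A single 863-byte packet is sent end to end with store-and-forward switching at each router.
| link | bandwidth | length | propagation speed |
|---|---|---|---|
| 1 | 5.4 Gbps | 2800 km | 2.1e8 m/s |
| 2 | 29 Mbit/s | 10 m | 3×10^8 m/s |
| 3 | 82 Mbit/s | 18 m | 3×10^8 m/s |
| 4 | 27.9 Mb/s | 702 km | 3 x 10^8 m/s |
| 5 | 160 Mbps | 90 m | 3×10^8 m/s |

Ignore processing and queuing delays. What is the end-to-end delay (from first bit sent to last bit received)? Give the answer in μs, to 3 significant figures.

16300 μs

L = 863 × 8 = 6904 bits.
Transmission delays (L/R per hop): 1.27852, 238.069, 84.1951, 247.455, 43.15 μs; sum = 614.148 μs.
Propagation delays (d/s per hop): 13333.3, 0.0333333, 0.06, 2340, 0.3 μs; sum = 15673.7 μs.
End-to-end = 16300 μs.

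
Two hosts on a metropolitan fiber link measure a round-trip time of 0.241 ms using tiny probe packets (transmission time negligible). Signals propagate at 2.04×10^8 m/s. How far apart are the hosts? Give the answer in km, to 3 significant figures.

One-way propagation = RTT/2 = 0.1205 ms.
d = s × t = 204000000 × 0.0001205 = 24.6 km.

24.6 km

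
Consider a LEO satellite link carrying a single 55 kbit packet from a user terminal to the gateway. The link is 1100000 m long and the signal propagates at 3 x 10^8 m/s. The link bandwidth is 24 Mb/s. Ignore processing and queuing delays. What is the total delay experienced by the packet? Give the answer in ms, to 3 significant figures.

5.96 ms

L = 55000 bits.
Transmission delay = L/R = 55000 / 24000000 = 2.29167 ms.
Propagation delay = d/s = 1100000 m / 300000000 m/s = 3.66667 ms.
Total = 5.96 ms.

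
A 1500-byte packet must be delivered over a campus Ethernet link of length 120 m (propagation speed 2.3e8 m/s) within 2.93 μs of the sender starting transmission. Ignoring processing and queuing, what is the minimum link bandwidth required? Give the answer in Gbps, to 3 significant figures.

4.98 Gbps

L = 12000 bits.
Propagation delay = 120 / 2.3e+08 = 0.521739 μs.
Transmission budget = 2.93 − 0.521739 = 2.40826 μs.
R ≥ L / t_tx = 12000 bits / 2.40826e-06 s = 4.98 Gbps.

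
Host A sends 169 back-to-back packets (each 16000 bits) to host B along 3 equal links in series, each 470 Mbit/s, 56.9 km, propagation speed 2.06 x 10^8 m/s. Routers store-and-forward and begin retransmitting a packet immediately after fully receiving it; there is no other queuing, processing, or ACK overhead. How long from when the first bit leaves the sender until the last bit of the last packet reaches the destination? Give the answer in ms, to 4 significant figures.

6.650 ms

Per-hop transmission t_tx = L/R = 16000/470000000 = 0.0340426 ms.
Per-hop propagation t_prop = 56900/206000000 = 0.276214 ms.
Pipeline fill: first packet needs 3·t_tx to clear all hops; remaining 168 packets each add one t_tx.
Total = (3+169-1)·t_tx + 3·t_prop = 171·0.0340426 + 3·0.276214 = 6.650 ms.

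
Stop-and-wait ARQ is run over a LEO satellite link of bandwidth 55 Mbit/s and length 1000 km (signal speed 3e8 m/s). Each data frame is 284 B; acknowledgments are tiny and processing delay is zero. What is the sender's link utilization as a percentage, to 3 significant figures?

t_tx = L/R = 2272/55000000 = 4.13091e-05 s.
t_prop = 1000000/300000000 = 0.00333333 s; RTT = 0.00666667 s.
Cycle = t_tx + RTT = 0.00670798 s.
Utilization = t_tx / cycle = 4.13091e-05/0.00670798 = 0.616 %.

0.616 %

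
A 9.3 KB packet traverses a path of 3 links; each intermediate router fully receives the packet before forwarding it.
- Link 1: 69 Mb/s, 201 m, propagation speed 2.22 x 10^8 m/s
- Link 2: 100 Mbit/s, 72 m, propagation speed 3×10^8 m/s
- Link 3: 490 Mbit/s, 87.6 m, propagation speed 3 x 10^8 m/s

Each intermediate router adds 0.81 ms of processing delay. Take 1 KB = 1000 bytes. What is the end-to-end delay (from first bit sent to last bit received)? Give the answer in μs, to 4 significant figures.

3596 μs

L = 74400 bits.
Transmission delays (L/R per hop): 1078.26, 744, 151.837 μs; sum = 1974.1 μs.
Propagation delays (d/s per hop): 0.905405, 0.24, 0.292 μs; sum = 1.43741 μs.
Processing at 2 router(s): 2 × 0.81 ms = 1620 μs.
End-to-end = 3596 μs.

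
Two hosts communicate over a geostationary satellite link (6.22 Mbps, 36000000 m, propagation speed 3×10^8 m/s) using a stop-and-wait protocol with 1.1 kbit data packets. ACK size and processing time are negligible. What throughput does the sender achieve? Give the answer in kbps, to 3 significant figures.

4.58 kbps

t_tx = L/R = 1100/6220000 = 0.000176849 s.
t_prop = 36000000/300000000 = 0.12 s; RTT = 0.24 s.
Cycle = t_tx + RTT = 0.240177 s.
Throughput = L / cycle = 1100 / 0.240177 = 4.58 kbps.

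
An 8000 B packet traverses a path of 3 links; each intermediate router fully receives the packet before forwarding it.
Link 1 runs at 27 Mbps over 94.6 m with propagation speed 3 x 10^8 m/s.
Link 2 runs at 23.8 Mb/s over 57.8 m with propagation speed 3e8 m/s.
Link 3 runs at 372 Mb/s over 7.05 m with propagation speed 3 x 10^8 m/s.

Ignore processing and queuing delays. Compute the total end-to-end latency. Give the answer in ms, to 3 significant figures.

L = 8000 × 8 = 64000 bits.
Transmission delays (L/R per hop): 2.37037, 2.68908, 0.172043 ms; sum = 5.23149 ms.
Propagation delays (d/s per hop): 0.000315333, 0.000192667, 2.35e-05 ms; sum = 0.0005315 ms.
End-to-end = 5.23 ms.

5.23 ms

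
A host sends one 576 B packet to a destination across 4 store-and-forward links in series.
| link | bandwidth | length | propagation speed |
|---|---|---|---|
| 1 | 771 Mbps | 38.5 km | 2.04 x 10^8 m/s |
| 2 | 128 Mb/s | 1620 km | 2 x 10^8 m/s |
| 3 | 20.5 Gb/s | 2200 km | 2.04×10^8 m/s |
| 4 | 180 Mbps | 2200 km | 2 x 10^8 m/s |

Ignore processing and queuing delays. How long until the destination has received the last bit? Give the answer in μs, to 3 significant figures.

L = 576 × 8 = 4608 bits.
Transmission delays (L/R per hop): 5.97665, 36, 0.22478, 25.6 μs; sum = 67.8014 μs.
Propagation delays (d/s per hop): 188.725, 8100, 10784.3, 11000 μs; sum = 30073 μs.
End-to-end = 30100 μs.

30100 μs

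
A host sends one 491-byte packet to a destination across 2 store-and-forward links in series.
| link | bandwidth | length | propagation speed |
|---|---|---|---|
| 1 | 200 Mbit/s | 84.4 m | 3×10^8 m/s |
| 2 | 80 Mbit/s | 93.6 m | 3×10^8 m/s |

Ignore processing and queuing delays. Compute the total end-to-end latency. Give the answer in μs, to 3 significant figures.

L = 491 × 8 = 3928 bits.
Transmission delays (L/R per hop): 19.64, 49.1 μs; sum = 68.74 μs.
Propagation delays (d/s per hop): 0.281333, 0.312 μs; sum = 0.593333 μs.
End-to-end = 69.3 μs.

69.3 μs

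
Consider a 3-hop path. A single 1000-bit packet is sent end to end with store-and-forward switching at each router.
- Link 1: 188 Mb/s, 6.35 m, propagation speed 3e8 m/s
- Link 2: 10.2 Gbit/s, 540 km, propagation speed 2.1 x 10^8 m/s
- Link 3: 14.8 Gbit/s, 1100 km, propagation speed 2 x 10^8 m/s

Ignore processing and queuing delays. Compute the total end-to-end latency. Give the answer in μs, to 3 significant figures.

8080 μs

Transmission delays (L/R per hop): 5.31915, 0.0980392, 0.0675676 μs; sum = 5.48476 μs.
Propagation delays (d/s per hop): 0.0211667, 2571.43, 5500 μs; sum = 8071.45 μs.
End-to-end = 8080 μs.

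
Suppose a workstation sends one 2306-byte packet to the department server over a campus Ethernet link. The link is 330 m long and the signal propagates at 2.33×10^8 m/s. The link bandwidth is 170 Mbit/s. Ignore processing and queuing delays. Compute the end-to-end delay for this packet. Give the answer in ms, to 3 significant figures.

L = 2306 × 8 = 18448 bits.
Transmission delay = L/R = 18448 / 170000000 = 0.108518 ms.
Propagation delay = d/s = 330 m / 233000000 m/s = 0.00141631 ms.
Total = 0.110 ms.

0.110 ms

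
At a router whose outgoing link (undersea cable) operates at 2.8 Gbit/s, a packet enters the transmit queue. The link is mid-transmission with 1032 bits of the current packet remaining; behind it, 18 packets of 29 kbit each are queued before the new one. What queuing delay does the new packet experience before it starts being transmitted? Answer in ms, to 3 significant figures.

0.187 ms

Each queued packet: L/R = 29000/2800000000 = 0.0103571 ms.
18 queued → 0.186429 ms.
Plus remaining 1032 bits of current packet: 0.000368571 ms.
Queuing delay = 0.187 ms.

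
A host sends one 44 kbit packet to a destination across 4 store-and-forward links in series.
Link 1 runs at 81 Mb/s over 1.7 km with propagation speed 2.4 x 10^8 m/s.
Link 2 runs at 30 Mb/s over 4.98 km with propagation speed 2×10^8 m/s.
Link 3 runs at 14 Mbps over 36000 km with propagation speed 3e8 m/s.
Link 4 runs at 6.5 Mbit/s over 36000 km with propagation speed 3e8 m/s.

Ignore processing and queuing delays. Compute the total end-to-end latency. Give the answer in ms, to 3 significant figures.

L = 44000 bits.
Transmission delays (L/R per hop): 0.54321, 1.46667, 3.14286, 6.76923 ms; sum = 11.922 ms.
Propagation delays (d/s per hop): 0.00708333, 0.0249, 120, 120 ms; sum = 240.032 ms.
End-to-end = 252 ms.

252 ms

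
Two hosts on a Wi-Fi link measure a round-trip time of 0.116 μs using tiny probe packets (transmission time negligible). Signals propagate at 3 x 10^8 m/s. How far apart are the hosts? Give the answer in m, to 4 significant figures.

17.40 m

One-way propagation = RTT/2 = 0.058 μs.
d = s × t = 300000000 × 5.8e-08 = 17.40 m.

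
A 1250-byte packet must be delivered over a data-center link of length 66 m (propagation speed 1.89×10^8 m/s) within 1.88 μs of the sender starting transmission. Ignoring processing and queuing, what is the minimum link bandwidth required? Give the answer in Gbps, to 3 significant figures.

6.53 Gbps

L = 10000 bits.
Propagation delay = 66 / 189000000 = 0.349206 μs.
Transmission budget = 1.88 − 0.349206 = 1.53079 μs.
R ≥ L / t_tx = 10000 bits / 1.53079e-06 s = 6.53 Gbps.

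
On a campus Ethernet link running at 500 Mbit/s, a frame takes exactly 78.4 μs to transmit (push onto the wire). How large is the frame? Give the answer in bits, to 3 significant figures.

39200 bits

L = R × t_tx = 500000000 b/s × 7.84e-05 s = 39200 bits.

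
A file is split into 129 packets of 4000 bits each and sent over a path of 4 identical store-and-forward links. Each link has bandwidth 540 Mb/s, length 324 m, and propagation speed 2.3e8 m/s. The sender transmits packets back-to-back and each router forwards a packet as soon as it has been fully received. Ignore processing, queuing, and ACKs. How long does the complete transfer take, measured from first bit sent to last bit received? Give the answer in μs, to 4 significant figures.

Per-hop transmission t_tx = L/R = 4000/540000000 = 7.40741 μs.
Per-hop propagation t_prop = 324/2.3e+08 = 1.4087 μs.
Pipeline fill: first packet needs 4·t_tx to clear all hops; remaining 128 packets each add one t_tx.
Total = (4+129-1)·t_tx + 4·t_prop = 132·7.40741 + 4·1.4087 = 983.4 μs.

983.4 μs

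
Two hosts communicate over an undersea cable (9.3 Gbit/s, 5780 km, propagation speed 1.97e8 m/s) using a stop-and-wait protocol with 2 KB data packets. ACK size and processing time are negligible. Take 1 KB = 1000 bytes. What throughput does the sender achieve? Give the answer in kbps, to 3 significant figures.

t_tx = L/R = 16000/9300000000 = 1.72043e-06 s.
t_prop = 5780000/197000000 = 0.0293401 s; RTT = 0.0586802 s.
Cycle = t_tx + RTT = 0.0586819 s.
Throughput = L / cycle = 16000 / 0.0586819 = 273 kbps.

273 kbps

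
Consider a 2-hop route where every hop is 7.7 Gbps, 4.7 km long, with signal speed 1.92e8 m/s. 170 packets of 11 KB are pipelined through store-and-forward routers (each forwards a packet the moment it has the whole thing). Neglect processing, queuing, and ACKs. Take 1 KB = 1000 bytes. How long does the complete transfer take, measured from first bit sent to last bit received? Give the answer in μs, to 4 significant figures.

2003 μs

Per-hop transmission t_tx = L/R = 88000/7700000000 = 11.4286 μs.
Per-hop propagation t_prop = 4700/192000000 = 24.4792 μs.
Pipeline fill: first packet needs 2·t_tx to clear all hops; remaining 169 packets each add one t_tx.
Total = (2+170-1)·t_tx + 2·t_prop = 171·11.4286 + 2·24.4792 = 2003 μs.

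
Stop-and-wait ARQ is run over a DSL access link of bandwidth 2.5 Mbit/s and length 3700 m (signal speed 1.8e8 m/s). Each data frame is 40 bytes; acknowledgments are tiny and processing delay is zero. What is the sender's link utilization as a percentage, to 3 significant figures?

t_tx = L/R = 320/2500000 = 0.000128 s.
t_prop = 3700/180000000 = 2.05556e-05 s; RTT = 4.11111e-05 s.
Cycle = t_tx + RTT = 0.000169111 s.
Utilization = t_tx / cycle = 0.000128/0.000169111 = 75.7 %.

75.7 %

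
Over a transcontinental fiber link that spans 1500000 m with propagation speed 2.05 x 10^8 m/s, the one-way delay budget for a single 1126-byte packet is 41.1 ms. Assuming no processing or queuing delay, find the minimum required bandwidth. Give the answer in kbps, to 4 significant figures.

L = 9008 bits.
Propagation delay = 1500000 / 2.05e+08 = 7.31707 ms.
Transmission budget = 41.1 − 7.31707 = 33.7829 ms.
R ≥ L / t_tx = 9008 bits / 0.0337829 s = 266.6 kbps.

266.6 kbps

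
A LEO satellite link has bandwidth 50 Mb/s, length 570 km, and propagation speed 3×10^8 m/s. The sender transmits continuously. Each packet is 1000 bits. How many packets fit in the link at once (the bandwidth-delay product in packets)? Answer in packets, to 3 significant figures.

Propagation delay = 570000 / 300000000 = 0.0019 s.
BDP = R × t_prop = 50000000 × 0.0019 = 95000 bits.
In packets of 1000 bits: 95.0 packets.

95.0 packets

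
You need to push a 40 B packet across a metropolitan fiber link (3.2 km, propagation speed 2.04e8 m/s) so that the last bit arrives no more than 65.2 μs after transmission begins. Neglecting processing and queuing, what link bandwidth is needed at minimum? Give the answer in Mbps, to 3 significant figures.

L = 320 bits.
Propagation delay = 3200 / 204000000 = 15.6863 μs.
Transmission budget = 65.2 − 15.6863 = 49.5137 μs.
R ≥ L / t_tx = 320 bits / 4.95137e-05 s = 6.46 Mbps.

6.46 Mbps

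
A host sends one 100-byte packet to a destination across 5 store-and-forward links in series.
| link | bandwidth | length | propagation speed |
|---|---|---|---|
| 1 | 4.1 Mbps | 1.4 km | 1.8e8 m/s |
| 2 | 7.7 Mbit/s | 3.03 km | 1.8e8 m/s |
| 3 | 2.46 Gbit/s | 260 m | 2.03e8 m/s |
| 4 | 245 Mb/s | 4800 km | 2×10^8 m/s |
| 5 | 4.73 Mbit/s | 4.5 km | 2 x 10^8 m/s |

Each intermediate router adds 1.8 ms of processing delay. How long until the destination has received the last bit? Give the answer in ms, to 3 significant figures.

L = 100 × 8 = 800 bits.
Transmission delays (L/R per hop): 0.195122, 0.103896, 0.000325203, 0.00326531, 0.169133 ms; sum = 0.471742 ms.
Propagation delays (d/s per hop): 0.00777778, 0.0168333, 0.00128079, 24, 0.0225 ms; sum = 24.0484 ms.
Processing at 4 router(s): 4 × 1.8 ms = 7.2 ms.
End-to-end = 31.7 ms.

31.7 ms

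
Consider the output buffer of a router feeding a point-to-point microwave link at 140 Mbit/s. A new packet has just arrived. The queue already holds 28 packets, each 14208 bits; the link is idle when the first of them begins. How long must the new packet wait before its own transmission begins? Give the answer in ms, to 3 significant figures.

2.84 ms

Each queued packet: L/R = 14208/140000000 = 0.101486 ms.
28 queued → 2.8416 ms.
Queuing delay = 2.84 ms.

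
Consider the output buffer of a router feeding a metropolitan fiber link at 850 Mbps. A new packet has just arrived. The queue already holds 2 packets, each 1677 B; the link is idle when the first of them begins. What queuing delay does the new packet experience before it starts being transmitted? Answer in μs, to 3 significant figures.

Each queued packet: L/R = 13416/850000000 = 15.7835 μs.
2 queued → 31.5671 μs.
Queuing delay = 31.6 μs.

31.6 μs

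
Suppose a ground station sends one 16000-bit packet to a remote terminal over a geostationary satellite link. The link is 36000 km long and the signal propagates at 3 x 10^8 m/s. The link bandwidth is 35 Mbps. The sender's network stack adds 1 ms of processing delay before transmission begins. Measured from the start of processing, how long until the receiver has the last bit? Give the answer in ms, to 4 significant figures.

121.5 ms

Transmission delay = L/R = 16000 / 35000000 = 0.457143 ms.
Propagation delay = d/s = 36000000 m / 300000000 m/s = 120 ms.
Plus processing delay 1 ms = 1 ms.
Total = 121.5 ms.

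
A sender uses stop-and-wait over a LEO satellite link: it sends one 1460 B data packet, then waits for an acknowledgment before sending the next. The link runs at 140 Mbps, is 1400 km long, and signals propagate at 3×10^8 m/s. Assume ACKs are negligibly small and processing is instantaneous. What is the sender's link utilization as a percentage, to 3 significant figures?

0.886 %

t_tx = L/R = 11680/140000000 = 8.34286e-05 s.
t_prop = 1400000/300000000 = 0.00466667 s; RTT = 0.00933333 s.
Cycle = t_tx + RTT = 0.00941676 s.
Utilization = t_tx / cycle = 8.34286e-05/0.00941676 = 0.886 %.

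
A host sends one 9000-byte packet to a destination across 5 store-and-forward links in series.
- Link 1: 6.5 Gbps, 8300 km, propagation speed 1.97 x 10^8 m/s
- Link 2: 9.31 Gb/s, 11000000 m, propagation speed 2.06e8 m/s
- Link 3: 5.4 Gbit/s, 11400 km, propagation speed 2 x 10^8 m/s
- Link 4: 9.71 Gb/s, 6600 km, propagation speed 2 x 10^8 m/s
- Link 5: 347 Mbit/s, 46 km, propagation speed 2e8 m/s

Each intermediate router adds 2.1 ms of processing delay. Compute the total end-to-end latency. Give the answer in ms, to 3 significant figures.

194 ms

L = 9000 × 8 = 72000 bits.
Transmission delays (L/R per hop): 0.0110769, 0.00773362, 0.0133333, 0.00741504, 0.207493 ms; sum = 0.247052 ms.
Propagation delays (d/s per hop): 42.132, 53.3981, 57, 33, 0.23 ms; sum = 185.76 ms.
Processing at 4 router(s): 4 × 2.1 ms = 8.4 ms.
End-to-end = 194 ms.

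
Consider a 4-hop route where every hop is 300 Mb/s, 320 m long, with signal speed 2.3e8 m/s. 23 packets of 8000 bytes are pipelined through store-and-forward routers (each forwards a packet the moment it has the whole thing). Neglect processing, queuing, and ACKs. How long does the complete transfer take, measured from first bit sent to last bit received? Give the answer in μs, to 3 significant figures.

Per-hop transmission t_tx = L/R = 64000/300000000 = 213.333 μs.
Per-hop propagation t_prop = 320/2.3e+08 = 1.3913 μs.
Pipeline fill: first packet needs 4·t_tx to clear all hops; remaining 22 packets each add one t_tx.
Total = (4+23-1)·t_tx + 4·t_prop = 26·213.333 + 4·1.3913 = 5550 μs.

5550 μs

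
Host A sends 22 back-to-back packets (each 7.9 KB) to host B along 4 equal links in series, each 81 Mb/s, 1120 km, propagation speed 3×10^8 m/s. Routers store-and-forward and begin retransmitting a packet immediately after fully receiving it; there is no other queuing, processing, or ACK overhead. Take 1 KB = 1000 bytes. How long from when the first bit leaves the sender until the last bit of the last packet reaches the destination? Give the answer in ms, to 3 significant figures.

Per-hop transmission t_tx = L/R = 63200/81000000 = 0.780247 ms.
Per-hop propagation t_prop = 1120000/300000000 = 3.73333 ms.
Pipeline fill: first packet needs 4·t_tx to clear all hops; remaining 21 packets each add one t_tx.
Total = (4+22-1)·t_tx + 4·t_prop = 25·0.780247 + 4·3.73333 = 34.4 ms.

34.4 ms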